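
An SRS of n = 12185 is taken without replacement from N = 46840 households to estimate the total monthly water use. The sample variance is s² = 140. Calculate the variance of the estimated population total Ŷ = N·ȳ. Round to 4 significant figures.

Var(Ŷ) = N²·Var(ȳ) = N²·(1 − n/N)·s²/n.
f = 12185/46840 = 0.26014091; Var(ȳ) = 0.73985909·140/12185 = 0.0085006379.
Var(Ŷ) = 46840² · 0.0085006379 = 1.8650277 × 10^7.

1.865 × 10^7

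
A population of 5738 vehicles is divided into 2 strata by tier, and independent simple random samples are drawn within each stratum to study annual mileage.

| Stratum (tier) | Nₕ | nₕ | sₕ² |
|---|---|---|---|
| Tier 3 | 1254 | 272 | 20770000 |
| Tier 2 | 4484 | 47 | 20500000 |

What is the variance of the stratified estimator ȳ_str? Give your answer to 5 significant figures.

Var(ȳ_str) = Σₕ Wₕ²(1 − fₕ)sₕ²/nₕ with Wₕ = Nₕ/N, N = 5738.
Tier 3: Wₕ = 0.21854305; term = 0.21854305²·(1 − 0.21690590)·20770000/272 = 2855.9824.
Tier 2: Wₕ = 0.78145695; term = 0.78145695²·(1 − 0.01048171)·20500000/47 = 263566.34.
Sum = 266422.32.

266420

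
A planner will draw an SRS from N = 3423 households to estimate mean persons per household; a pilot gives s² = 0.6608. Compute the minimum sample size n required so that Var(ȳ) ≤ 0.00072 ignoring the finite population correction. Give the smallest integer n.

918

Without fpc, n₀ = s²/D = 0.6608/0.00072 = 917.7778.
Rounding up, n = 918.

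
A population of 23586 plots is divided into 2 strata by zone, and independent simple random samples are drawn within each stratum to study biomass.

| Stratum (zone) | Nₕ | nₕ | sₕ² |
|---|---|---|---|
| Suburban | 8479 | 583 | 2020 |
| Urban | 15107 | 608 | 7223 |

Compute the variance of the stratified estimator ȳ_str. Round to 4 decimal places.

Var(ȳ_str) = Σₕ Wₕ²(1 − fₕ)sₕ²/nₕ with Wₕ = Nₕ/N, N = 23586.
Suburban: Wₕ = 0.35949292; term = 0.35949292²·(1 − 0.06875811)·2020/583 = 0.41699035.
Urban: Wₕ = 0.64050708; term = 0.64050708²·(1 − 0.04024624)·7223/608 = 4.6775854.
Sum = 5.0945758.

5.0946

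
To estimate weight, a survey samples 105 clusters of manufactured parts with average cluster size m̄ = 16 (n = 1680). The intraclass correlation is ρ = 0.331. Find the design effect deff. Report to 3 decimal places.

deff = 1 + (16 − 1)·0.331 = 1 + 4.965 = 5.965.

5.965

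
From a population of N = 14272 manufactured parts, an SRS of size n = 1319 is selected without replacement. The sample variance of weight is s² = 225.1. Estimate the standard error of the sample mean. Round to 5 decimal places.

Under SRS without replacement, Var(ȳ) = (1 − f)·s²/n with f = n/N = 1319/14272 = 0.09241872.
Var(ȳ) = (1 − 0.09241872)·225.1/1319 = 0.90758128·0.17065959 = 0.15488745.
SE(ȳ) = √(0.15488745) = 0.39356.

0.39356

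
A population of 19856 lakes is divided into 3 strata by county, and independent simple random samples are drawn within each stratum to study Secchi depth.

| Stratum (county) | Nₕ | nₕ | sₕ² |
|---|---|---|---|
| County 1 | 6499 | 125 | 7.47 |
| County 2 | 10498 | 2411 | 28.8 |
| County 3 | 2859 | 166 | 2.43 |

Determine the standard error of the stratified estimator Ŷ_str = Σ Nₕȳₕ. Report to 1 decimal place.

Var(Ŷ_str) = Σₕ Nₕ²(1 − fₕ)sₕ²/nₕ.
County 1: 6499²·(1 − 125/6499)·7.47/125 = 2.4755356 × 10^6.
County 2: 10498²·(1 − 2411/10498)·28.8/2411 = 1.0141199 × 10^6.
County 3: 2859²·(1 − 166/2859)·2.43/166 = 112706.43.
Sum = 3.6023619 × 10^6.
SE = √(3.6023619 × 10^6) = 1898.0.

1898.0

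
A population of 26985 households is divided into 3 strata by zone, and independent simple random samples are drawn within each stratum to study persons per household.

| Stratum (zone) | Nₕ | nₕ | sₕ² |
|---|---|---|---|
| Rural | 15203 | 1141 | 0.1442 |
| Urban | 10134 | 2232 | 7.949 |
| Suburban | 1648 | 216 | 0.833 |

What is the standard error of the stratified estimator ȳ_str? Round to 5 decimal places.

Var(ȳ_str) = Σₕ Wₕ²(1 − fₕ)sₕ²/nₕ with Wₕ = Nₕ/N, N = 26985.
Rural: Wₕ = 0.56338707; term = 0.56338707²·(1 − 0.07505098)·0.1442/1141 = 3.7103182 × 10^-5.
Urban: Wₕ = 0.37554197; term = 0.37554197²·(1 − 0.22024867)·7.949/2232 = 3.9164392 × 10^-4.
Suburban: Wₕ = 0.06107097; term = 0.06107097²·(1 − 0.13106796)·0.833/216 = 1.2498176 × 10^-5.
Sum = 4.4124528 × 10^-4.
SE = √(4.4124528 × 10^-4) = 0.02101.

0.02101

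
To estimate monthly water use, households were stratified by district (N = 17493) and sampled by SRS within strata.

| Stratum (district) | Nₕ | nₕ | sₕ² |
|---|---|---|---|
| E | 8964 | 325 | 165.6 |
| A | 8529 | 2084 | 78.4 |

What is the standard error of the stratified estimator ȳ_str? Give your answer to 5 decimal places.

Var(ȳ_str) = Σₕ Wₕ²(1 − fₕ)sₕ²/nₕ with Wₕ = Nₕ/N, N = 17493.
E: Wₕ = 0.51243354; term = 0.51243354²·(1 − 0.03625614)·165.6/325 = 0.12894773.
A: Wₕ = 0.48756646; term = 0.48756646²·(1 − 0.24434283)·78.4/2084 = 0.0067578849.
Sum = 0.13570561.
SE = √(0.13570561) = 0.36838.

0.36838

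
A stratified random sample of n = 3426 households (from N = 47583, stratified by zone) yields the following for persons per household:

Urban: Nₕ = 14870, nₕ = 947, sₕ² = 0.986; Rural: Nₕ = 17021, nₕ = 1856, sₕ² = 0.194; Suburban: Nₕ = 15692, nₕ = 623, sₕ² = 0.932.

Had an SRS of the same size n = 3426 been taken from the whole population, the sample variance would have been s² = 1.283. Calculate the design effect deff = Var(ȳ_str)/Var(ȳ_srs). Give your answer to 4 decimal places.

Var(ȳ_str) = Σ Wₕ²(1−fₕ)sₕ²/nₕ with Wₕ = Nₕ/47583:
  Urban: (14870/47583)²·(1−947/14870)·0.986/947 = 9.5206607 × 10^-5
  Rural: (17021/47583)²·(1−1856/17021)·0.194/1856 = 1.1916469 × 10^-5
  Suburban: (15692/47583)²·(1−623/15692)·0.932/623 = 1.562381 × 10^-4
  → Var(ȳ_str) = 2.6336118 × 10^-4.
Var(ȳ_srs) = (1 − 3426/47583)·1.283/3426 = 3.4752579 × 10^-4.
deff = (2.6336118 × 10^-4) / (3.4752579 × 10^-4) = 0.7578.

0.7578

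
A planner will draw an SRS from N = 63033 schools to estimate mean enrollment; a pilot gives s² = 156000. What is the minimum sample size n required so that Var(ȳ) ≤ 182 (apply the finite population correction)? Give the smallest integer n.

846

Without fpc, n₀ = s²/D = 156000/182 = 857.1429.
With fpc, (1 − n/N)·s²/n ≤ D requires n ≥ n₀/(1 + n₀/N) = 857.1429/(1 + 857.1429/63033) = 845.6436.
Rounding up, n = 846.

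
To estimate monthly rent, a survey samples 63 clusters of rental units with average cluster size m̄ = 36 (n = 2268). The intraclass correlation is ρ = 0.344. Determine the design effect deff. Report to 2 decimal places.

deff = 1 + (36 − 1)·0.344 = 1 + 12.04 = 13.04.

13.04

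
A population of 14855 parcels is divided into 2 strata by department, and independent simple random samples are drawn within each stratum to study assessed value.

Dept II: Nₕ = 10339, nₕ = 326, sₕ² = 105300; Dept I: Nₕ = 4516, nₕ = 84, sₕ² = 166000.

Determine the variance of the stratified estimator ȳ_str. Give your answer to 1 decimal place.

Var(ȳ_str) = Σₕ Wₕ²(1 − fₕ)sₕ²/nₕ with Wₕ = Nₕ/N, N = 14855.
Dept II: Wₕ = 0.69599461; term = 0.69599461²·(1 − 0.03153110)·105300/326 = 151.53335.
Dept I: Wₕ = 0.30400539; term = 0.30400539²·(1 − 0.01860053)·166000/84 = 179.24092.
Sum = 330.77427.

330.8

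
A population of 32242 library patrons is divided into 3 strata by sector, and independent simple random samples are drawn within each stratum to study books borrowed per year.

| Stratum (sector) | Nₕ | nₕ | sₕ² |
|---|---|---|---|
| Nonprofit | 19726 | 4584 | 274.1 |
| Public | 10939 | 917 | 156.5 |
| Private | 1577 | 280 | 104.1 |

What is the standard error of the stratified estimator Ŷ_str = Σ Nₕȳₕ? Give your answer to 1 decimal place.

6109.9

Var(Ŷ_str) = Σₕ Nₕ²(1 − fₕ)sₕ²/nₕ.
Nonprofit: 19726²·(1 − 4584/19726)·274.1/4584 = 1.7860216 × 10^7.
Public: 10939²·(1 − 917/10939)·156.5/917 = 1.871014 × 10^7.
Private: 1577²·(1 − 280/1577)·104.1/280 = 760438.97.
Sum = 3.7330795 × 10^7.
SE = √(3.7330795 × 10^7) = 6109.9.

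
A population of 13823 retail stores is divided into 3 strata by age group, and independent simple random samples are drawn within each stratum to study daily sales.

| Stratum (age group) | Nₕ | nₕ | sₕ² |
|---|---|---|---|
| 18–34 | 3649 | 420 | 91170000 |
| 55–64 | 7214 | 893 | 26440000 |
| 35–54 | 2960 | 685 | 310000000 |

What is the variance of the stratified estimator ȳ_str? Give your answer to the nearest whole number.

36401

Var(ȳ_str) = Σₕ Wₕ²(1 − fₕ)sₕ²/nₕ with Wₕ = Nₕ/N, N = 13823.
18–34: Wₕ = 0.26398032; term = 0.26398032²·(1 − 0.11510003)·91170000/420 = 13385.665.
55–64: Wₕ = 0.52188382; term = 0.52188382²·(1 − 0.12378708)·26440000/893 = 7065.897.
35–54: Wₕ = 0.21413586; term = 0.21413586²·(1 − 0.23141892)·310000000/685 = 15949.226.
Sum = 36400.788.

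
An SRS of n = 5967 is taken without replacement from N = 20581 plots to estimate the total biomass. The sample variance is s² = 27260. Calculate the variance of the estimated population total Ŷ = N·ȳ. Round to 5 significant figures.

1.3741 × 10^9

Var(Ŷ) = N²·Var(ȳ) = N²·(1 − n/N)·s²/n.
f = 5967/20581 = 0.28992760; Var(ȳ) = 0.71007240·27260/5967 = 3.2439372.
Var(Ŷ) = 20581² · 3.2439372 = 1.374059 × 10^9.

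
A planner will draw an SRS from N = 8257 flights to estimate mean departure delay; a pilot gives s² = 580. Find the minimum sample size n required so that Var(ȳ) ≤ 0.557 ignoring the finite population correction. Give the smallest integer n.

Without fpc, n₀ = s²/D = 580/0.557 = 1041.2926.
Rounding up, n = 1042.

1042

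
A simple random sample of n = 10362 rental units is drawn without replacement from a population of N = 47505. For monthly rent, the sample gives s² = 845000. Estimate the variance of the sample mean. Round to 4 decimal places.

Under SRS without replacement, Var(ȳ) = (1 − f)·s²/n with f = n/N = 10362/47505 = 0.21812441.
Var(ȳ) = (1 − 0.21812441)·845000/10362 = 0.78187559·81.547964 = 63.760362.

63.7604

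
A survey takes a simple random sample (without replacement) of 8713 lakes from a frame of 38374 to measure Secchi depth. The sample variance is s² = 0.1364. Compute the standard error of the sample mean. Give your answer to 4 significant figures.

Under SRS without replacement, Var(ȳ) = (1 − f)·s²/n with f = n/N = 8713/38374 = 0.22705478.
Var(ȳ) = (1 − 0.22705478)·0.1364/8713 = 0.77294522·1.5654769 × 10^-5 = 1.2100279 × 10^-5.
SE(ȳ) = √(1.2100279 × 10^-5) = 0.003479.

0.003479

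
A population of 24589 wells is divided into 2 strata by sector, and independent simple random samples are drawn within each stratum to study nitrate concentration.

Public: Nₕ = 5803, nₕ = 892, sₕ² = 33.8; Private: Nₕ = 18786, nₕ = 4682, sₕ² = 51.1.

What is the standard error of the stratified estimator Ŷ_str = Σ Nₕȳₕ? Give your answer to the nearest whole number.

1993

Var(Ŷ_str) = Σₕ Nₕ²(1 − fₕ)sₕ²/nₕ.
Public: 5803²·(1 − 892/5803)·33.8/892 = 1.0798771 × 10^6.
Private: 18786²·(1 − 4682/18786)·51.1/4682 = 2.8917857 × 10^6.
Sum = 3.9716628 × 10^6.
SE = √(3.9716628 × 10^6) = 1993.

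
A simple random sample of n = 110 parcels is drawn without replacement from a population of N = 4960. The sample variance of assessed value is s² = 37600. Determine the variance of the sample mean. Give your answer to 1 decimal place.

334.2

Under SRS without replacement, Var(ȳ) = (1 − f)·s²/n with f = n/N = 110/4960 = 0.02217742.
Var(ȳ) = (1 − 0.02217742)·37600/110 = 0.97782258·341.81818 = 334.23754.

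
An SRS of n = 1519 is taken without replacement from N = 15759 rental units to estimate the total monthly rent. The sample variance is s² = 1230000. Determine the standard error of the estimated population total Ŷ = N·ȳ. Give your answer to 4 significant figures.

Var(Ŷ) = N²·Var(ȳ) = N²·(1 − n/N)·s²/n.
f = 1519/15759 = 0.09638936; Var(ȳ) = 0.90361064·1230000/1519 = 731.69261.
Var(Ŷ) = 15759² · 731.69261 = 1.8171299 × 10^11.
SE(Ŷ) = √(1.8171299 × 10^11) = 426300.

426300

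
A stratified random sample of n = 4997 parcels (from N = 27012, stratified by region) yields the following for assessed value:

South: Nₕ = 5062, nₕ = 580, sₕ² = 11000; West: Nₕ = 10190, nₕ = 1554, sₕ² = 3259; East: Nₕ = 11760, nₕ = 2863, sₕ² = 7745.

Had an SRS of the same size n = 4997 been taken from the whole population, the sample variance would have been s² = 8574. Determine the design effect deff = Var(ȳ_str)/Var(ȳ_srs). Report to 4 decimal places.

Var(ȳ_str) = Σ Wₕ²(1−fₕ)sₕ²/nₕ with Wₕ = Nₕ/27012:
  South: (5062/27012)²·(1−580/5062)·11000/580 = 0.58971911
  West: (10190/27012)²·(1−1554/10190)·3259/1554 = 0.25293369
  East: (11760/27012)²·(1−2863/11760)·7745/2863 = 0.38791583
  → Var(ȳ_str) = 1.2305686.
Var(ȳ_srs) = (1 − 4997/27012)·8574/4997 = 1.398415.
deff = 1.2305686 / 1.398415 = 0.8800.

0.8800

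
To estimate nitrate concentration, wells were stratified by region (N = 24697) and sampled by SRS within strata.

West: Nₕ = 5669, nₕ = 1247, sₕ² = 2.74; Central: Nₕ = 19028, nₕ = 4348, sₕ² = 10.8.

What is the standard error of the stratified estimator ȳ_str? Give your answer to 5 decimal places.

Var(ȳ_str) = Σₕ Wₕ²(1 − fₕ)sₕ²/nₕ with Wₕ = Nₕ/N, N = 24697.
West: Wₕ = 0.22954205; term = 0.22954205²·(1 − 0.21996825)·2.74/1247 = 9.0306893 × 10^-5.
Central: Wₕ = 0.77045795; term = 0.77045795²·(1 − 0.22850536)·10.8/4348 = 0.0011375356.
Sum = 0.0012278425.
SE = √(0.0012278425) = 0.03504.

0.03504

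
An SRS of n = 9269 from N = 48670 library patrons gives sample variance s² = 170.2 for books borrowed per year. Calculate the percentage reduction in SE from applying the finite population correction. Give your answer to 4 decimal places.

10.0248

f = n/N = 9269/48670 = 0.19044586.
SE_no-fpc = √(s²/n) = 0.1355075; SE_fpc = √((1−f)s²/n) = 0.12192318.
Ratio = √(1−f) = 0.89975227. Reduction = 100·(1 − 0.89975227) = 10.0248%.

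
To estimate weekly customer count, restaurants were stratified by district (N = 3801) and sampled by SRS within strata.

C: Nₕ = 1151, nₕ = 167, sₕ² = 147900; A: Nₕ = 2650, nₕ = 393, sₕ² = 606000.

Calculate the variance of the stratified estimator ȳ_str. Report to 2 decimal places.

707.78

Var(ȳ_str) = Σₕ Wₕ²(1 − fₕ)sₕ²/nₕ with Wₕ = Nₕ/N, N = 3801.
C: Wₕ = 0.30281505; term = 0.30281505²·(1 − 0.14509123)·147900/167 = 69.426678.
A: Wₕ = 0.69718495; term = 0.69718495²·(1 − 0.14830189)·606000/393 = 638.35427.
Sum = 707.78095.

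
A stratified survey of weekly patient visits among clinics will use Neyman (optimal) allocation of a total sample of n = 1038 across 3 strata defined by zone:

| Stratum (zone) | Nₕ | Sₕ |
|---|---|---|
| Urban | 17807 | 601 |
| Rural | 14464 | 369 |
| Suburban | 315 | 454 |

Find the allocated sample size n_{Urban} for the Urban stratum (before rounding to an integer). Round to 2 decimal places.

Neyman allocation: nₕ = n·NₕSₕ / Σⱼ NⱼSⱼ.
Σ NⱼSⱼ = 17807·601 + 14464·369 + 315·454 = 1.6182233 × 10^7.
n_{Urban} = 1038·17807·601 / (1.6182233 × 10^7) = 686.47.

686.47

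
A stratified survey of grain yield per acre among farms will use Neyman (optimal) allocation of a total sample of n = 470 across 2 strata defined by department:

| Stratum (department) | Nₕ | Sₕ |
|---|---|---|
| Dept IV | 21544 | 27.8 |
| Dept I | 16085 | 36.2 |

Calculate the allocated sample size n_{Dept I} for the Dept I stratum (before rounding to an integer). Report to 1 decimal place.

231.7

Neyman allocation: nₕ = n·NₕSₕ / Σⱼ NⱼSⱼ.
Σ NⱼSⱼ = 21544·27.8 + 16085·36.2 = 1.1812002 × 10^6.
n_{Dept I} = 470·16085·36.2 / (1.1812002 × 10^6) = 231.7.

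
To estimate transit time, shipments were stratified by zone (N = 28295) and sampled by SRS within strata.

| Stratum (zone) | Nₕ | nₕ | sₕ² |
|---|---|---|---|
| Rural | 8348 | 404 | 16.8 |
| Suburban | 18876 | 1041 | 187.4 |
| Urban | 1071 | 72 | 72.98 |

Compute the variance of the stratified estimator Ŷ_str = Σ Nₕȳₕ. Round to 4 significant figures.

6.445 × 10^7

Var(Ŷ_str) = Σₕ Nₕ²(1 − fₕ)sₕ²/nₕ.
Rural: 8348²·(1 − 404/8348)·16.8/404 = 2.7577163 × 10^6.
Suburban: 18876²·(1 − 1041/18876)·187.4/1041 = 6.0604091 × 10^7.
Urban: 1071²·(1 − 72/1071)·72.98/72 = 1.0844919 × 10^6.
Sum = 6.4446299 × 10^7.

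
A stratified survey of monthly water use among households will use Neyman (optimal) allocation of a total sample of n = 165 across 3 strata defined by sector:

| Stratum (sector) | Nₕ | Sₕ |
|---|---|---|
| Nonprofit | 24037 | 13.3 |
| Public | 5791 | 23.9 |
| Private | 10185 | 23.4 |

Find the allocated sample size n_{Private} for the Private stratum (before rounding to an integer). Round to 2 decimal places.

Neyman allocation: nₕ = n·NₕSₕ / Σⱼ NⱼSⱼ.
Σ NⱼSⱼ = 24037·13.3 + 5791·23.9 + 10185·23.4 = 696426.
n_{Private} = 165·10185·23.4 / 696426 = 56.47.

56.47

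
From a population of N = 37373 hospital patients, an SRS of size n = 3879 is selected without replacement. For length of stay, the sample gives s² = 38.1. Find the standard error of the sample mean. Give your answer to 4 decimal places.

0.0938

Under SRS without replacement, Var(ȳ) = (1 − f)·s²/n with f = n/N = 3879/37373 = 0.10379151.
Var(ȳ) = (1 − 0.10379151)·38.1/3879 = 0.89620849·0.0098221191 = 0.0088026666.
SE(ȳ) = √(0.0088026666) = 0.0938.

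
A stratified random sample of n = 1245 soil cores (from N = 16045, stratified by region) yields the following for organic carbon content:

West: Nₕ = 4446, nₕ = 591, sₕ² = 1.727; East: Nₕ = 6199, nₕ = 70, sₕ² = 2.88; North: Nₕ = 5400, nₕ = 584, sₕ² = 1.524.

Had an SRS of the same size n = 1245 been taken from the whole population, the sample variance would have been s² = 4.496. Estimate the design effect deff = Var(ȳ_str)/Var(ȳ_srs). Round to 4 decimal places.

1.9604

Var(ȳ_str) = Σ Wₕ²(1−fₕ)sₕ²/nₕ with Wₕ = Nₕ/16045:
  West: (4446/16045)²·(1−591/4446)·1.727/591 = 1.9454463 × 10^-4
  East: (6199/16045)²·(1−70/6199)·2.88/70 = 0.0060719231
  North: (5400/16045)²·(1−584/5400)·1.524/584 = 2.636167 × 10^-4
  → Var(ȳ_str) = 0.0065300844.
Var(ȳ_srs) = (1 − 1245/16045)·4.496/1245 = 0.0033310331.
deff = 0.0065300844 / 0.0033310331 = 1.9604.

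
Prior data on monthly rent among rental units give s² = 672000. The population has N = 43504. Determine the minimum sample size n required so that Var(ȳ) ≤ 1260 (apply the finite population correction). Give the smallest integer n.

Without fpc, n₀ = s²/D = 672000/1260 = 533.3333.
With fpc, (1 − n/N)·s²/n ≤ D requires n ≥ n₀/(1 + n₀/N) = 533.3333/(1 + 533.3333/43504) = 526.8741.
Rounding up, n = 527.

527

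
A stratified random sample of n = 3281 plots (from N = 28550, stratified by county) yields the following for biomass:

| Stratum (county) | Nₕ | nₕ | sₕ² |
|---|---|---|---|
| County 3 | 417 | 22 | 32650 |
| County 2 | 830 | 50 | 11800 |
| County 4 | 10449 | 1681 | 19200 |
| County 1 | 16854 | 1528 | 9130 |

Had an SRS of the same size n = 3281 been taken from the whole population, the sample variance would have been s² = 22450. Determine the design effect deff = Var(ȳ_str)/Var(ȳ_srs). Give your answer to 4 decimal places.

Var(ȳ_str) = Σ Wₕ²(1−fₕ)sₕ²/nₕ with Wₕ = Nₕ/28550:
  County 3: (417/28550)²·(1−22/417)·32650/22 = 0.29990343
  County 2: (830/28550)²·(1−50/830)·11800/50 = 0.1874444
  County 4: (10449/28550)²·(1−1681/10449)·19200/1681 = 1.2837976
  County 1: (16854/28550)²·(1−1528/16854)·9130/1528 = 1.8935074
  → Var(ȳ_str) = 3.6646528.
Var(ȳ_srs) = (1 − 3281/28550)·22450/3281 = 6.0560863.
deff = 3.6646528 / 6.0560863 = 0.6051.

0.6051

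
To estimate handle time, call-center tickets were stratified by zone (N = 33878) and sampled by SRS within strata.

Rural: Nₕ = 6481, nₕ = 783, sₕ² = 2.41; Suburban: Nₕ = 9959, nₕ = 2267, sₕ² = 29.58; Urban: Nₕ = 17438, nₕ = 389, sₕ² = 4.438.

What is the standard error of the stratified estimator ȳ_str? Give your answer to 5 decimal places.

Var(ȳ_str) = Σₕ Wₕ²(1 − fₕ)sₕ²/nₕ with Wₕ = Nₕ/N, N = 33878.
Rural: Wₕ = 0.19130409; term = 0.19130409²·(1 − 0.12081469)·2.41/783 = 9.9033977 × 10^-5.
Suburban: Wₕ = 0.29396659; term = 0.29396659²·(1 − 0.22763330)·29.58/2267 = 8.7089567 × 10^-4.
Urban: Wₕ = 0.51472932; term = 0.51472932²·(1 − 0.02230760)·4.438/389 = 0.002955274.
Sum = 0.0039252036.
SE = √(0.0039252036) = 0.06265.

0.06265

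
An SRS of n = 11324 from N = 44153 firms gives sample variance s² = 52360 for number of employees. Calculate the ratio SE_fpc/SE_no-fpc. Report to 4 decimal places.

f = n/N = 11324/44153 = 0.25647181.
SE_no-fpc = √(s²/n) = 2.1503041; SE_fpc = √((1−f)s²/n) = 1.854166.
Ratio = √(1−f) = 0.86228080.

0.8623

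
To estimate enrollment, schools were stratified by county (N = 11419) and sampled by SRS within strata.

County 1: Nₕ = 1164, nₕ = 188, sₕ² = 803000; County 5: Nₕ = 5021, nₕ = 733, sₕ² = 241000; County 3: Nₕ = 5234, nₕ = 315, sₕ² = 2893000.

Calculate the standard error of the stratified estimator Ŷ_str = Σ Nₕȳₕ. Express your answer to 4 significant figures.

498400

Var(Ŷ_str) = Σₕ Nₕ²(1 − fₕ)sₕ²/nₕ.
County 1: 1164²·(1 − 188/1164)·803000/188 = 4.8524436 × 10^9.
County 5: 5021²·(1 − 733/5021)·241000/733 = 7.0787743 × 10^9.
County 3: 5234²·(1 − 315/5234)·2893000/315 = 2.3645496 × 10^11.
Sum = 2.4838618 × 10^11.
SE = √(2.4838618 × 10^11) = 498400.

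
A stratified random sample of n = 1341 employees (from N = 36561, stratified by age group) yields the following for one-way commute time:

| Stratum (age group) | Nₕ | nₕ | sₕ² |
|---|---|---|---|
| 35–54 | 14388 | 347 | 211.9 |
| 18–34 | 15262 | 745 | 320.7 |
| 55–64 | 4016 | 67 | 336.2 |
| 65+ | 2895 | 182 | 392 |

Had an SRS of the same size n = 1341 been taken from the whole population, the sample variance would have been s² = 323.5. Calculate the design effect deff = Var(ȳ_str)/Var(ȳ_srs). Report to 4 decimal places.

1.0148

Var(ȳ_str) = Σ Wₕ²(1−fₕ)sₕ²/nₕ with Wₕ = Nₕ/36561:
  35–54: (14388/36561)²·(1−347/14388)·211.9/347 = 0.092291949
  18–34: (15262/36561)²·(1−745/15262)·320.7/745 = 0.071350149
  55–64: (4016/36561)²·(1−67/4016)·336.2/67 = 0.059534349
  65+: (2895/36561)²·(1−182/2895)·392/182 = 0.01265543
  → Var(ȳ_str) = 0.23583188.
Var(ȳ_srs) = (1 − 1341/36561)·323.5/1341 = 0.23238966.
deff = 0.23583188 / 0.23238966 = 1.0148.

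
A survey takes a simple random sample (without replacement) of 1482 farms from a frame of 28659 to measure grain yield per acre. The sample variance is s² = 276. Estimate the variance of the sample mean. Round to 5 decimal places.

0.17660

Under SRS without replacement, Var(ȳ) = (1 − f)·s²/n with f = n/N = 1482/28659 = 0.05171150.
Var(ȳ) = (1 − 0.05171150)·276/1482 = 0.94828850·0.18623482 = 0.17660434.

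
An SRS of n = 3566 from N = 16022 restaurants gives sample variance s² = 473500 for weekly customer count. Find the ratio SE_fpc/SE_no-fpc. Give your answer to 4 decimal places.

f = n/N = 3566/16022 = 0.22256897.
SE_no-fpc = √(s²/n) = 11.5231; SE_fpc = √((1−f)s²/n) = 10.160153.
Ratio = √(1−f) = 0.88172050.

0.8817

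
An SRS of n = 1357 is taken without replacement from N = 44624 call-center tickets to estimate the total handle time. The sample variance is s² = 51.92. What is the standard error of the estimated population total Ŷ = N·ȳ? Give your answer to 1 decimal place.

Var(Ŷ) = N²·Var(ȳ) = N²·(1 − n/N)·s²/n.
f = 1357/44624 = 0.03040965; Var(ȳ) = 0.96959035·51.92/1357 = 0.03709737.
Var(Ŷ) = 44624² · 0.03709737 = 7.3872044 × 10^7.
SE(Ŷ) = √(7.3872044 × 10^7) = 8594.9.

8594.9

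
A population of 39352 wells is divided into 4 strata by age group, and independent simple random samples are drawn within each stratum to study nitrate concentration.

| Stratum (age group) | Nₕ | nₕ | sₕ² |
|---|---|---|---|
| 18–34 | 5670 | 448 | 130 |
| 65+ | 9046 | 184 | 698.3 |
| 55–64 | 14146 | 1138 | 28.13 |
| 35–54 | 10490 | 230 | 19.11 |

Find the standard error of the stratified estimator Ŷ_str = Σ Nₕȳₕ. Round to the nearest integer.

Var(Ŷ_str) = Σₕ Nₕ²(1 − fₕ)sₕ²/nₕ.
18–34: 5670²·(1 − 448/5670)·130/448 = 8.5918219 × 10^6.
65+: 9046²·(1 − 184/9046)·698.3/184 = 3.0423736 × 10^8.
55–64: 14146²·(1 − 1138/14146)·28.13/1138 = 4.5485362 × 10^6.
35–54: 10490²·(1 − 230/10490)·19.11/230 = 8.9424331 × 10^6.
Sum = 3.2632015 × 10^8.
SE = √(3.2632015 × 10^8) = 18064.

18064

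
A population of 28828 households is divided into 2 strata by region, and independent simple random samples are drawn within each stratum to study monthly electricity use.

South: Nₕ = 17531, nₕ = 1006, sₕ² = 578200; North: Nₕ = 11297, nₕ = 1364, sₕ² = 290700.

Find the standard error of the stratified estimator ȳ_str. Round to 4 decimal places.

15.1371

Var(ȳ_str) = Σₕ Wₕ²(1 − fₕ)sₕ²/nₕ with Wₕ = Nₕ/N, N = 28828.
South: Wₕ = 0.60812405; term = 0.60812405²·(1 − 0.05738406)·578200/1006 = 200.35456.
North: Wₕ = 0.39187595; term = 0.39187595²·(1 − 0.12074002)·290700/1364 = 28.776979.
Sum = 229.13154.
SE = √(229.13154) = 15.1371.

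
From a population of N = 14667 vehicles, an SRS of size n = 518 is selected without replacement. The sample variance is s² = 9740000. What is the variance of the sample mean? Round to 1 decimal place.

18139.0

Under SRS without replacement, Var(ȳ) = (1 − f)·s²/n with f = n/N = 518/14667 = 0.03531738.
Var(ȳ) = (1 − 0.03531738)·9740000/518 = 0.96468262·18803.089 = 18139.013.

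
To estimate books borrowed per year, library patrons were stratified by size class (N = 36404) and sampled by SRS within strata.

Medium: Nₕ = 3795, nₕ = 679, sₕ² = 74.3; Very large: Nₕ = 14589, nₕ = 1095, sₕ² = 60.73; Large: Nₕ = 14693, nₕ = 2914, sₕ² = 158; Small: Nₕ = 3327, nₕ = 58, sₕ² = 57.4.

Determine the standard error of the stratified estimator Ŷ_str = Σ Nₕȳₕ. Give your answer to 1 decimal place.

5688.6

Var(Ŷ_str) = Σₕ Nₕ²(1 − fₕ)sₕ²/nₕ.
Medium: 3795²·(1 − 679/3795)·74.3/679 = 1.2939821 × 10^6.
Very large: 14589²·(1 − 1095/14589)·60.73/1095 = 1.0918309 × 10^7.
Large: 14693²·(1 − 2914/14693)·158/2914 = 9.3839663 × 10^6.
Small: 3327²·(1 − 58/3327)·57.4/58 = 1.0763453 × 10^7.
Sum = 3.235971 × 10^7.
SE = √(3.235971 × 10^7) = 5688.6.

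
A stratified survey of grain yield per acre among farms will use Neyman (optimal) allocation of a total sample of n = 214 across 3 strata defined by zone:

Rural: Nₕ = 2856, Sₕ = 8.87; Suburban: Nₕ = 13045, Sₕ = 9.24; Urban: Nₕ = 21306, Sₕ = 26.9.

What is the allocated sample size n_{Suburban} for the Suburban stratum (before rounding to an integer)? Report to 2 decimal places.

Neyman allocation: nₕ = n·NₕSₕ / Σⱼ NⱼSⱼ.
Σ NⱼSⱼ = 2856·8.87 + 13045·9.24 + 21306·26.9 = 718999.92.
n_{Suburban} = 214·13045·9.24 / 718999.92 = 35.88.

35.88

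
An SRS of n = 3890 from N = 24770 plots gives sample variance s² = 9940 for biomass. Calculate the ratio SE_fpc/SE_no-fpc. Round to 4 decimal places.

f = n/N = 3890/24770 = 0.15704481.
SE_no-fpc = √(s²/n) = 1.5985212; SE_fpc = √((1−f)s²/n) = 1.4676437.
Ratio = √(1−f) = 0.91812591.

0.9181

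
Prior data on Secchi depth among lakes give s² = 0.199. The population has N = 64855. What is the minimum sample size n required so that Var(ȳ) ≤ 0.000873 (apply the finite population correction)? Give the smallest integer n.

Without fpc, n₀ = s²/D = 0.199/0.000873 = 227.9496.
With fpc, (1 − n/N)·s²/n ≤ D requires n ≥ n₀/(1 + n₀/N) = 227.9496/(1 + 227.9496/64855) = 227.1512.
Rounding up, n = 228.

228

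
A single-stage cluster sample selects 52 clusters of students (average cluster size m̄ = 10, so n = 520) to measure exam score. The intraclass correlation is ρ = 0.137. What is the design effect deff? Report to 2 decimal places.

deff = 1 + (10 − 1)·0.137 = 1 + 1.233 = 2.233.

2.23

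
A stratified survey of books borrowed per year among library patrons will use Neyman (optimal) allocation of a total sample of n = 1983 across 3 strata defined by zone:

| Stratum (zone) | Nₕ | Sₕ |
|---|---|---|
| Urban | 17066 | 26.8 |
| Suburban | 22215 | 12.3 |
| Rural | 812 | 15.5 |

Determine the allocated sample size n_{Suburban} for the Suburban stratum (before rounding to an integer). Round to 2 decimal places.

729.07

Neyman allocation: nₕ = n·NₕSₕ / Σⱼ NⱼSⱼ.
Σ NⱼSⱼ = 17066·26.8 + 22215·12.3 + 812·15.5 = 743199.3.
n_{Suburban} = 1983·22215·12.3 / 743199.3 = 729.07.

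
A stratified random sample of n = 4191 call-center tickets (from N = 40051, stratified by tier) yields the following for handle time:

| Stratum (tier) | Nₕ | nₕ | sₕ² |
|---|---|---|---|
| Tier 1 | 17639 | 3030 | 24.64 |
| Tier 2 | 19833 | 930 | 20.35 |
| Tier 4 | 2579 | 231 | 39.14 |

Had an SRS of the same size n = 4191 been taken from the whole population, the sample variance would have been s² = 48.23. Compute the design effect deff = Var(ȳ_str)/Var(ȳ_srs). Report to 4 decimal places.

0.6852

Var(ȳ_str) = Σ Wₕ²(1−fₕ)sₕ²/nₕ with Wₕ = Nₕ/40051:
  Tier 1: (17639/40051)²·(1−3030/17639)·24.64/3030 = 0.0013063688
  Tier 2: (19833/40051)²·(1−930/19833)·20.35/930 = 0.005114155
  Tier 4: (2579/40051)²·(1−231/2579)·39.14/231 = 6.3963401 × 10^-4
  → Var(ȳ_str) = 0.0070601578.
Var(ȳ_srs) = (1 − 4191/40051)·48.23/4191 = 0.010303779.
deff = 0.0070601578 / 0.010303779 = 0.6852.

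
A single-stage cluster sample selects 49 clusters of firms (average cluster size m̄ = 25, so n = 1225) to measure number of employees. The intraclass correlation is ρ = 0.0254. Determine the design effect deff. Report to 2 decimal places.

1.61

deff = 1 + (25 − 1)·0.0254 = 1 + 0.6096 = 1.6096.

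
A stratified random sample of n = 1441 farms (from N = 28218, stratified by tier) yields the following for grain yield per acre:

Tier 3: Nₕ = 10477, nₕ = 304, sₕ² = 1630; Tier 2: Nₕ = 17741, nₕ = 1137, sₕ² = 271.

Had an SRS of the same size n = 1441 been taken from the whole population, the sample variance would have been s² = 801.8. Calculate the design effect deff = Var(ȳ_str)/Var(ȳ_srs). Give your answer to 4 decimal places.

Var(ȳ_str) = Σ Wₕ²(1−fₕ)sₕ²/nₕ with Wₕ = Nₕ/28218:
  Tier 3: (10477/28218)²·(1−304/10477)·1630/304 = 0.71770761
  Tier 2: (17741/28218)²·(1−1137/17741)·271/1137 = 0.088175349
  → Var(ȳ_str) = 0.80588296.
Var(ȳ_srs) = (1 − 1441/28218)·801.8/1441 = 0.52800467.
deff = 0.80588296 / 0.52800467 = 1.5263.

1.5263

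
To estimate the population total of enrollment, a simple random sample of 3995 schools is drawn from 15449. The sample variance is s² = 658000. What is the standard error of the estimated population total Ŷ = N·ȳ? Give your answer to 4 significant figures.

Var(Ŷ) = N²·Var(ȳ) = N²·(1 − n/N)·s²/n.
f = 3995/15449 = 0.25859279; Var(ȳ) = 0.74140721·658000/3995 = 122.11413.
Var(Ŷ) = 15449² · 122.11413 = 2.9145175 × 10^10.
SE(Ŷ) = √(2.9145175 × 10^10) = 170700.

170700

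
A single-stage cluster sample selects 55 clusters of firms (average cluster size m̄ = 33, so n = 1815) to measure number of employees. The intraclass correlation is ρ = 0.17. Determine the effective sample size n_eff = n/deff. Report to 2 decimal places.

281.83

deff = 1 + (33 − 1)·0.17 = 1 + 5.44 = 6.44.
n_eff = 1815 / 6.44 = 281.83.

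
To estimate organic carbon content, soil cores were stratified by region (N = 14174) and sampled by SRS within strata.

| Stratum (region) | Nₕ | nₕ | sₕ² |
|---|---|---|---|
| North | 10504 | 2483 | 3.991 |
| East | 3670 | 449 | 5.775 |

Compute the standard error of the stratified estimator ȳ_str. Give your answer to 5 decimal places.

Var(ȳ_str) = Σₕ Wₕ²(1 − fₕ)sₕ²/nₕ with Wₕ = Nₕ/N, N = 14174.
North: Wₕ = 0.74107521; term = 0.74107521²·(1 − 0.23638614)·3.991/2483 = 6.7406749 × 10^-4.
East: Wₕ = 0.25892479; term = 0.25892479²·(1 − 0.12234332)·5.775/449 = 7.5679382 × 10^-4.
Sum = 0.0014308613.
SE = √(0.0014308613) = 0.03783.

0.03783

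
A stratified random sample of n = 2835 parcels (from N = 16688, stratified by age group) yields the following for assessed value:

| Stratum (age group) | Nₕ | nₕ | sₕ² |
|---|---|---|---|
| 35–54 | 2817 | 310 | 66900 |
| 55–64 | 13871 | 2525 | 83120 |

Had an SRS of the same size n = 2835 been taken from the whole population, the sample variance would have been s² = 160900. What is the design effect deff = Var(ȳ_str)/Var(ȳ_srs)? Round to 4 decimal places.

0.5110

Var(ȳ_str) = Σ Wₕ²(1−fₕ)sₕ²/nₕ with Wₕ = Nₕ/16688:
  35–54: (2817/16688)²·(1−310/2817)·66900/310 = 5.4726418
  55–64: (13871/16688)²·(1−2525/13871)·83120/2525 = 18.603134
  → Var(ȳ_str) = 24.075776.
Var(ȳ_srs) = (1 − 2835/16688)·160900/2835 = 47.113191.
deff = 24.075776 / 47.113191 = 0.5110.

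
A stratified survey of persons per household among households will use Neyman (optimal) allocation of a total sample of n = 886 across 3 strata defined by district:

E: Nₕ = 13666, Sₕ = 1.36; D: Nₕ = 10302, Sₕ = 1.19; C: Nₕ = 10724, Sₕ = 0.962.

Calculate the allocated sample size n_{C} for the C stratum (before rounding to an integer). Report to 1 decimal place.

Neyman allocation: nₕ = n·NₕSₕ / Σⱼ NⱼSⱼ.
Σ NⱼSⱼ = 13666·1.36 + 10302·1.19 + 10724·0.962 = 41161.628.
n_{C} = 886·10724·0.962 / 41161.628 = 222.1.

222.1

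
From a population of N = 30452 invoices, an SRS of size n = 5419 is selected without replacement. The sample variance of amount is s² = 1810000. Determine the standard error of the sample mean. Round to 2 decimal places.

16.57

Under SRS without replacement, Var(ȳ) = (1 − f)·s²/n with f = n/N = 5419/30452 = 0.17795219.
Var(ȳ) = (1 − 0.17795219)·1810000/5419 = 0.82204781·334.00996 = 274.57216.
SE(ȳ) = √(274.57216) = 16.57.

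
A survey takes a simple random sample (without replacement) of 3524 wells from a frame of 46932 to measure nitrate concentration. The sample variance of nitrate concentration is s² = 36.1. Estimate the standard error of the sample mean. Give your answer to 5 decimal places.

Under SRS without replacement, Var(ȳ) = (1 − f)·s²/n with f = n/N = 3524/46932 = 0.07508736.
Var(ȳ) = (1 − 0.07508736)·36.1/3524 = 0.92491264·0.010244041 = 0.0094748429.
SE(ȳ) = √(0.0094748429) = 0.09734.

0.09734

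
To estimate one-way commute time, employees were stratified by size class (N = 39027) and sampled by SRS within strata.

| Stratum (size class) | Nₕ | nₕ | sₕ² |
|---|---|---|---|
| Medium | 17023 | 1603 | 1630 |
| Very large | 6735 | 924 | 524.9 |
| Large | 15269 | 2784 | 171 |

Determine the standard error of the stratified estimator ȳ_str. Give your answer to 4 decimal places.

Var(ȳ_str) = Σₕ Wₕ²(1 − fₕ)sₕ²/nₕ with Wₕ = Nₕ/N, N = 39027.
Medium: Wₕ = 0.43618521; term = 0.43618521²·(1 − 0.09416672)·1630/1603 = 0.17524443.
Very large: Wₕ = 0.17257283; term = 0.17257283²·(1 − 0.13719376)·524.9/924 = 0.014596971.
Large: Wₕ = 0.39124196; term = 0.39124196²·(1 − 0.18233021)·171/2784 = 0.0076876868.
Sum = 0.19752909.
SE = √(0.19752909) = 0.4444.

0.4444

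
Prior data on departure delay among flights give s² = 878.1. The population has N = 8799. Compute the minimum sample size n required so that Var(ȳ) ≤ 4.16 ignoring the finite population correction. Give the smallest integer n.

Without fpc, n₀ = s²/D = 878.1/4.16 = 211.0817.
Rounding up, n = 212.

212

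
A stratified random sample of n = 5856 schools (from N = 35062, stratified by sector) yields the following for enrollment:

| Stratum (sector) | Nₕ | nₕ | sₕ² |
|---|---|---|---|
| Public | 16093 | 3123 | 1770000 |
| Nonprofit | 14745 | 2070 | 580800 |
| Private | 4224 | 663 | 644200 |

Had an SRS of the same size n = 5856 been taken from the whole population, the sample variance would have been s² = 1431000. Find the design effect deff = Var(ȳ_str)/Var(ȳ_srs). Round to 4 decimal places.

0.7407

Var(ȳ_str) = Σ Wₕ²(1−fₕ)sₕ²/nₕ with Wₕ = Nₕ/35062:
  Public: (16093/35062)²·(1−3123/16093)·1770000/3123 = 96.228762
  Nonprofit: (14745/35062)²·(1−2070/14745)·580800/2070 = 42.655559
  Private: (4224/35062)²·(1−663/4224)·644200/663 = 11.888572
  → Var(ȳ_str) = 150.77289.
Var(ȳ_srs) = (1 − 5856/35062)·1431000/5856 = 203.55134.
deff = 150.77289 / 203.55134 = 0.7407.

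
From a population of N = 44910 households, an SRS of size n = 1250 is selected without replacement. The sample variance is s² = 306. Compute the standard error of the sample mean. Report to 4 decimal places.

Under SRS without replacement, Var(ȳ) = (1 − f)·s²/n with f = n/N = 1250/44910 = 0.02783344.
Var(ȳ) = (1 − 0.02783344)·306/1250 = 0.97216656·0.2448 = 0.23798637.
SE(ȳ) = √(0.23798637) = 0.4878.

0.4878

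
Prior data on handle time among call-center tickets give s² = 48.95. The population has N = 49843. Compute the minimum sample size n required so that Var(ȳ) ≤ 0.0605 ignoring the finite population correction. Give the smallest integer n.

Without fpc, n₀ = s²/D = 48.95/0.0605 = 809.0909.
Rounding up, n = 810.

810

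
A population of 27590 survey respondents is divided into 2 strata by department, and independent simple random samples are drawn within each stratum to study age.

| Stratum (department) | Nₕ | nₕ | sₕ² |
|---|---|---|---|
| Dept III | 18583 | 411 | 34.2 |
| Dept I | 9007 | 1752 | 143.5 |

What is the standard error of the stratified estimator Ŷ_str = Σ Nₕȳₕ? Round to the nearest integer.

Var(Ŷ_str) = Σₕ Nₕ²(1 − fₕ)sₕ²/nₕ.
Dept III: 18583²·(1 − 411/18583)·34.2/411 = 2.8099775 × 10^7.
Dept I: 9007²·(1 − 1752/9007)·143.5/1752 = 5.3522375 × 10^6.
Sum = 3.3452013 × 10^7.
SE = √(3.3452013 × 10^7) = 5784.

5784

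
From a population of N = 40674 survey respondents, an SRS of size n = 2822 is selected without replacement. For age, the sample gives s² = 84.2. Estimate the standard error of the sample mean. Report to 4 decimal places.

0.1666

Under SRS without replacement, Var(ȳ) = (1 − f)·s²/n with f = n/N = 2822/40674 = 0.06938093.
Var(ȳ) = (1 − 0.06938093)·84.2/2822 = 0.93061907·0.029836995 = 0.027766877.
SE(ȳ) = √(0.027766877) = 0.1666.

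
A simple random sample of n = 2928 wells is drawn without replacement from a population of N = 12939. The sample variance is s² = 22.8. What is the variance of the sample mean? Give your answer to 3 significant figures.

Under SRS without replacement, Var(ȳ) = (1 − f)·s²/n with f = n/N = 2928/12939 = 0.22629260.
Var(ȳ) = (1 − 0.22629260)·22.8/2928 = 0.77370740·0.0077868852 = 0.0060247707.

0.00602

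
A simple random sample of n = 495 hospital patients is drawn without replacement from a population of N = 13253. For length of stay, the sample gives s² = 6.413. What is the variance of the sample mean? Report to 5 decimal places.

0.01247

Under SRS without replacement, Var(ȳ) = (1 − f)·s²/n with f = n/N = 495/13253 = 0.03735003.
Var(ȳ) = (1 − 0.03735003)·6.413/495 = 0.96264997·0.012955556 = 0.012471665.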